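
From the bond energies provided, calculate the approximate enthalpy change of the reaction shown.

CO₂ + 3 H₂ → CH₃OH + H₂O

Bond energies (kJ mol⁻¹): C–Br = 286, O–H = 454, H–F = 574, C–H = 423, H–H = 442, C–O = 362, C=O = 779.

Bonds broken (reactants):
  C=O: 2 × 779 = 1558
  H–H: 3 × 442 = 1326
  Σ(broken) = 2884 kJ
Bonds formed (products):
  C–H: 3 × 423 = 1269
  C–O: 1 × 362 = 362
  O–H: 3 × 454 = 1362
  Σ(formed) = 2993 kJ
ΔH = Σ(broken) − Σ(formed) = 2884 − 2993 = −109 kJ

ΔH ≈ −109 kJ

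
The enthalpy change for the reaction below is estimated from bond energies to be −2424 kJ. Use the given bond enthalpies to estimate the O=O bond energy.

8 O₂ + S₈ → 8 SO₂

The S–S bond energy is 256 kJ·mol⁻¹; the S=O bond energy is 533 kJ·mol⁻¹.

D(O=O) ≈ 507 kJ/mol

Let D be the O=O bond energy.
Σ(broken) = 8×D + 8×256 = 2048 + 8D
Σ(formed) = 16×533 = 8528
ΔH = Σ(broken) − Σ(formed) = (2048 + 8D) − (8528) = −6480 + 8D
Setting this equal to −2424 kJ gives 8D = 4056, so D = 507 kJ/mol.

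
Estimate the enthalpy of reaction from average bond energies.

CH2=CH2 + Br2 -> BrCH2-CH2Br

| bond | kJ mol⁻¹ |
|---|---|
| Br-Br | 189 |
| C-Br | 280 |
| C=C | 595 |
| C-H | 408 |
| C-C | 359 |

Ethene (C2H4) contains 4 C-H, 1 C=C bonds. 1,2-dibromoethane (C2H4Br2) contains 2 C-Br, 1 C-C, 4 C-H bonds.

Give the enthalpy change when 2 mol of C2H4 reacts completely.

Bonds broken (reactants):
  Br-Br: 1 × 189 = 189
  C-H: 4 × 408 = 1632
  C=C: 1 × 595 = 595
  Σ(broken) = 2416 kJ
Bonds formed (products):
  C-Br: 2 × 280 = 560
  C-C: 1 × 359 = 359
  C-H: 4 × 408 = 1632
  Σ(formed) = 2551 kJ
ΔH = Σ(broken) − Σ(formed) = 2416 − 2551 = −135 kJ
For 2× the reaction as written: 2 × (−135) = −270 kJ

ΔH = −270 kJ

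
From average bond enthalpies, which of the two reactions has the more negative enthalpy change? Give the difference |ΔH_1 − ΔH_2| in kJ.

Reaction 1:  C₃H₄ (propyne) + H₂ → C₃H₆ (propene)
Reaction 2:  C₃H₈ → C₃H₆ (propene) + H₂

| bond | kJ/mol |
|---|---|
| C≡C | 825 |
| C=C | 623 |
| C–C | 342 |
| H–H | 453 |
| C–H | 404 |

Reaction 1, by 227 kJ

Reaction 1:
  Bonds broken (reactants):
    C≡C: 1 × 825 = 825
    C–C: 1 × 342 = 342
    C–H: 4 × 404 = 1616
    H–H: 1 × 453 = 453
    Σ(broken) = 3236 kJ
  Bonds formed (products):
    C–C: 1 × 342 = 342
    C–H: 6 × 404 = 2424
    C=C: 1 × 623 = 623
    Σ(formed) = 3389 kJ
  ΔH_1 = 3236 − 3389 = −153 kJ
Reaction 2:
  Bonds broken (reactants):
    C–C: 2 × 342 = 684
    C–H: 8 × 404 = 3232
    Σ(broken) = 3916 kJ
  Bonds formed (products):
    C–C: 1 × 342 = 342
    C–H: 6 × 404 = 2424
    C=C: 1 × 623 = 623
    H–H: 1 × 453 = 453
    Σ(formed) = 3842 kJ
  ΔH_2 = 3916 − 3842 = +74 kJ
ΔH_1 − ΔH_2 = −227 kJ, so reaction 1 has the more negative ΔH; |ΔH_1 − ΔH_2| = 227 kJ.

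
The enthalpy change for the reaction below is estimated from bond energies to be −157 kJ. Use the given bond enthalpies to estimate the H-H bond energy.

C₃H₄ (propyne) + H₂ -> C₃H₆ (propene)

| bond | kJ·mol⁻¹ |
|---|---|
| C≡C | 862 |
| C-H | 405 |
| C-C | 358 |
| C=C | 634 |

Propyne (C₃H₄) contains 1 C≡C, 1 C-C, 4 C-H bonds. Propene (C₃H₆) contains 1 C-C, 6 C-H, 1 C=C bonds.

Let D be the H-H bond energy.
Σ(broken) = 1×862 + 1×358 + 4×405 + 1×D = 2840 + D
Σ(formed) = 1×358 + 6×405 + 1×634 = 3422
ΔH = Σ(broken) − Σ(formed) = (2840 + D) − (3422) = −582 + D
Setting this equal to −157 kJ gives D = 425 kJ/mol.

D(H-H) ≈ 425 kJ/mol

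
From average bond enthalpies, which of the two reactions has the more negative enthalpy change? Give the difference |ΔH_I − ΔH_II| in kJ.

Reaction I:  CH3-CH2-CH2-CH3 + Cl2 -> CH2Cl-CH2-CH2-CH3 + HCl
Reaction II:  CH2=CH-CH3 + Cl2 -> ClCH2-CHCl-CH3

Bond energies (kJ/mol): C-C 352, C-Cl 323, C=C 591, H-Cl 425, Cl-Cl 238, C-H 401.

Reaction II, by 60 kJ

Reaction I:
  Bonds broken (reactants):
    C-C: 3 × 352 = 1056
    C-H: 10 × 401 = 4010
    Cl-Cl: 1 × 238 = 238
    Σ(broken) = 5304 kJ
  Bonds formed (products):
    C-C: 3 × 352 = 1056
    C-Cl: 1 × 323 = 323
    C-H: 9 × 401 = 3609
    H-Cl: 1 × 425 = 425
    Σ(formed) = 5413 kJ
  ΔH_I = 5304 − 5413 = −109 kJ
Reaction II:
  Bonds broken (reactants):
    C-C: 1 × 352 = 352
    C-H: 6 × 401 = 2406
    C=C: 1 × 591 = 591
    Cl-Cl: 1 × 238 = 238
    Σ(broken) = 3587 kJ
  Bonds formed (products):
    C-C: 2 × 352 = 704
    C-Cl: 2 × 323 = 646
    C-H: 6 × 401 = 2406
    Σ(formed) = 3756 kJ
  ΔH_II = 3587 − 3756 = −169 kJ
ΔH_I − ΔH_II = +60 kJ, so reaction II has the more negative ΔH; |ΔH_I − ΔH_II| = 60 kJ.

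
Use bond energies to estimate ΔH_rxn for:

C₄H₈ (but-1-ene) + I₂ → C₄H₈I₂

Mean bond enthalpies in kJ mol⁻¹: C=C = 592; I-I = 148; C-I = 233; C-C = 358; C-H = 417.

ΔH ≈ −84 kJ

Bonds broken (reactants):
  C-C: 2 × 358 = 716
  C-H: 8 × 417 = 3336
  C=C: 1 × 592 = 592
  I-I: 1 × 148 = 148
  Σ(broken) = 4792 kJ
Bonds formed (products):
  C-C: 3 × 358 = 1074
  C-H: 8 × 417 = 3336
  C-I: 2 × 233 = 466
  Σ(formed) = 4876 kJ
ΔH = Σ(broken) − Σ(formed) = 4792 − 4876 = −84 kJ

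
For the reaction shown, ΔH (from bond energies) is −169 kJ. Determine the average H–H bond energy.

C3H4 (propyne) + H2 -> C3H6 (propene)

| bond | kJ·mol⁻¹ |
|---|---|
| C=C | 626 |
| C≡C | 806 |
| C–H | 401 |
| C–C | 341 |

Let D be the H–H bond energy.
Σ(broken) = 1×806 + 1×341 + 4×401 + 1×D = 2751 + D
Σ(formed) = 1×341 + 6×401 + 1×626 = 3373
ΔH = Σ(broken) − Σ(formed) = (2751 + D) − (3373) = −622 + D
Setting this equal to −169 kJ gives D = 453 kJ/mol.

D(H–H) ≈ 453 kJ/mol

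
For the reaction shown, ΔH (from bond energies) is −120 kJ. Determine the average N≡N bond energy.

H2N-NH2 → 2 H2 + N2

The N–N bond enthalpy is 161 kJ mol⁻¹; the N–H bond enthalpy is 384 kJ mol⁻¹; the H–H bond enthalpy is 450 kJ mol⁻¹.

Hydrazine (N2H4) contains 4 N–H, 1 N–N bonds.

D(N≡N) ≈ 917 kJ/mol

Let D be the N≡N bond energy.
Σ(broken) = 4×384 + 1×161 = 1697
Σ(formed) = 2×450 + 1×D = 900 + D
ΔH = Σ(broken) − Σ(formed) = (1697) − (900 + D) = +797 − D
Setting this equal to −120 kJ gives D = 917 kJ/mol.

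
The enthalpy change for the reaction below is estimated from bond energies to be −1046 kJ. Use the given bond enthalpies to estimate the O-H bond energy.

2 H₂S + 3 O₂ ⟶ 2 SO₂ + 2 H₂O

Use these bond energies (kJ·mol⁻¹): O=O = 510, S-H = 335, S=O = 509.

D(O-H) ≈ 470 kJ/mol

Let D be the O-H bond energy.
Σ(broken) = 3×510 + 4×335 = 2870
Σ(formed) = 4×D + 4×509 = 2036 + 4D
ΔH = Σ(broken) − Σ(formed) = (2870) − (2036 + 4D) = +834 − 4D
Setting this equal to −1046 kJ gives 4D = 1880, so D = 470 kJ/mol.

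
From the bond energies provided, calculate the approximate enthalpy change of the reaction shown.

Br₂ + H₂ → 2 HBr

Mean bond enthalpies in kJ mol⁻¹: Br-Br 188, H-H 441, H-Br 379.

ΔH ≈ −129 kJ

Bonds broken (reactants):
  Br-Br: 1 × 188 = 188
  H-H: 1 × 441 = 441
  Σ(broken) = 629 kJ
Bonds formed (products):
  H-Br: 2 × 379 = 758
  Σ(formed) = 758 kJ
ΔH = Σ(broken) − Σ(formed) = 629 − 758 = −129 kJ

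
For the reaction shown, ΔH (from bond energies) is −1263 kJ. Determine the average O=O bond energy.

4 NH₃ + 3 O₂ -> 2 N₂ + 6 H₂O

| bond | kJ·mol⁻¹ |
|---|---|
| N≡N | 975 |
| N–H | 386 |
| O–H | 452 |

D(O=O) ≈ 493 kJ/mol

Let D be the O=O bond energy.
Σ(broken) = 12×386 + 3×D = 4632 + 3D
Σ(formed) = 2×975 + 12×452 = 7374
ΔH = Σ(broken) − Σ(formed) = (4632 + 3D) − (7374) = −2742 + 3D
Setting this equal to −1263 kJ gives 3D = 1479, so D = 493 kJ/mol.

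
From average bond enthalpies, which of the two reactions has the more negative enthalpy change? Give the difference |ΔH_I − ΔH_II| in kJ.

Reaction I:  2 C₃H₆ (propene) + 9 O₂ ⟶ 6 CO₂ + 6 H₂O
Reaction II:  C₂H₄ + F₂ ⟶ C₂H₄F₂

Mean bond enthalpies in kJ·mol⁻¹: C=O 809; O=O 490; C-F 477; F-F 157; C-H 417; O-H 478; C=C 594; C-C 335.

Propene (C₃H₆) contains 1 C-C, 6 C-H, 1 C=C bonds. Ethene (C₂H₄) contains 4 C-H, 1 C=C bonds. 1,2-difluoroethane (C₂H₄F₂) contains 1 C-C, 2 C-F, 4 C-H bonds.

Reaction I, by 3634 kJ

Reaction I:
  Bonds broken (reactants):
    C-C: 2 × 335 = 670
    C-H: 12 × 417 = 5004
    C=C: 2 × 594 = 1188
    O=O: 9 × 490 = 4410
    Σ(broken) = 11272 kJ
  Bonds formed (products):
    C=O: 12 × 809 = 9708
    O-H: 12 × 478 = 5736
    Σ(formed) = 15444 kJ
  ΔH_I = 11272 − 15444 = −4172 kJ
Reaction II:
  Bonds broken (reactants):
    C-H: 4 × 417 = 1668
    C=C: 1 × 594 = 594
    F-F: 1 × 157 = 157
    Σ(broken) = 2419 kJ
  Bonds formed (products):
    C-C: 1 × 335 = 335
    C-F: 2 × 477 = 954
    C-H: 4 × 417 = 1668
    Σ(formed) = 2957 kJ
  ΔH_II = 2419 − 2957 = −538 kJ
ΔH_I − ΔH_II = −3634 kJ, so reaction I has the more negative ΔH; |ΔH_I − ΔH_II| = 3634 kJ.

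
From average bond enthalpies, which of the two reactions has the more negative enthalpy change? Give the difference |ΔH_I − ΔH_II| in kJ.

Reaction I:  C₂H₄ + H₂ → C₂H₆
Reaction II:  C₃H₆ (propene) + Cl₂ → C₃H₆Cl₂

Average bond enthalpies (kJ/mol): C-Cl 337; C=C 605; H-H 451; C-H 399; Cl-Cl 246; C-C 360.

Reaction I:
  Bonds broken (reactants):
    C-H: 4 × 399 = 1596
    C=C: 1 × 605 = 605
    H-H: 1 × 451 = 451
    Σ(broken) = 2652 kJ
  Bonds formed (products):
    C-C: 1 × 360 = 360
    C-H: 6 × 399 = 2394
    Σ(formed) = 2754 kJ
  ΔH_I = 2652 − 2754 = −102 kJ
Reaction II:
  Bonds broken (reactants):
    C-C: 1 × 360 = 360
    C-H: 6 × 399 = 2394
    C=C: 1 × 605 = 605
    Cl-Cl: 1 × 246 = 246
    Σ(broken) = 3605 kJ
  Bonds formed (products):
    C-C: 2 × 360 = 720
    C-Cl: 2 × 337 = 674
    C-H: 6 × 399 = 2394
    Σ(formed) = 3788 kJ
  ΔH_II = 3605 − 3788 = −183 kJ
ΔH_I − ΔH_II = +81 kJ, so reaction II has the more negative ΔH; |ΔH_I − ΔH_II| = 81 kJ.

Reaction II, by 81 kJ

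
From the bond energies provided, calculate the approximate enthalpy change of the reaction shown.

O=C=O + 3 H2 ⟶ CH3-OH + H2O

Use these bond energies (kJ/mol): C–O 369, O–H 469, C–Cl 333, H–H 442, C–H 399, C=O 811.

Bonds broken (reactants):
  C=O: 2 × 811 = 1622
  H–H: 3 × 442 = 1326
  Σ(broken) = 2948 kJ
Bonds formed (products):
  C–H: 3 × 399 = 1197
  C–O: 1 × 369 = 369
  O–H: 3 × 469 = 1407
  Σ(formed) = 2973 kJ
ΔH = Σ(broken) − Σ(formed) = 2948 − 2973 = −25 kJ

ΔH ≈ −25 kJ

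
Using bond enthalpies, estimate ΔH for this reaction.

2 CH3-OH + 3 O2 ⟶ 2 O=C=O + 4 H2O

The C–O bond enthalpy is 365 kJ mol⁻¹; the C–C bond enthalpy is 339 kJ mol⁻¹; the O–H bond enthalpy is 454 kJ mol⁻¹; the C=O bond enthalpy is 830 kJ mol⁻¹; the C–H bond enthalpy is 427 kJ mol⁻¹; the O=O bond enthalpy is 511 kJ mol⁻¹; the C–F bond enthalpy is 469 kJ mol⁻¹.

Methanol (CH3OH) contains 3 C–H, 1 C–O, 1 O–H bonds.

Bonds broken (reactants):
  C–H: 6 × 427 = 2562
  C–O: 2 × 365 = 730
  O–H: 2 × 454 = 908
  O=O: 3 × 511 = 1533
  Σ(broken) = 5733 kJ
Bonds formed (products):
  C=O: 4 × 830 = 3320
  O–H: 8 × 454 = 3632
  Σ(formed) = 6952 kJ
ΔH = Σ(broken) − Σ(formed) = 5733 − 6952 = −1219 kJ

ΔH ≈ −1219 kJ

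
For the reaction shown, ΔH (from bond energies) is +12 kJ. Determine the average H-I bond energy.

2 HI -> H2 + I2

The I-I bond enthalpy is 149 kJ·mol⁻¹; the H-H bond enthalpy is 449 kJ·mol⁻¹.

Let D be the H-I bond energy.
Σ(broken) = 2×D = 2D
Σ(formed) = 1×449 + 1×149 = 598
ΔH = Σ(broken) − Σ(formed) = (2D) − (598) = −598 + 2D
Setting this equal to +12 kJ gives 2D = 610, so D = 305 kJ/mol.

D(H-I) ≈ 305 kJ/mol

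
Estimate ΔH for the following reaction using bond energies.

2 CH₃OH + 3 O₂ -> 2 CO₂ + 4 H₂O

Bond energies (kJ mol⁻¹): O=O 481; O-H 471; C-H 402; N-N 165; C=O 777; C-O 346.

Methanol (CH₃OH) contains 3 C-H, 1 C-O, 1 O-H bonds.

Bonds broken (reactants):
  C-H: 6 × 402 = 2412
  C-O: 2 × 346 = 692
  O-H: 2 × 471 = 942
  O=O: 3 × 481 = 1443
  Σ(broken) = 5489 kJ
Bonds formed (products):
  C=O: 4 × 777 = 3108
  O-H: 8 × 471 = 3768
  Σ(formed) = 6876 kJ
ΔH = Σ(broken) − Σ(formed) = 5489 − 6876 = −1387 kJ

ΔH ≈ −1387 kJ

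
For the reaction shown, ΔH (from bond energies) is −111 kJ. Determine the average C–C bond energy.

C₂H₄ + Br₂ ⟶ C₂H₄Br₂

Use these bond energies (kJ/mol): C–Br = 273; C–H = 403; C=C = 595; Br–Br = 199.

D(C–C) ≈ 359 kJ/mol

Let D be the C–C bond energy.
Σ(broken) = 1×199 + 4×403 + 1×595 = 2406
Σ(formed) = 2×273 + 1×D + 4×403 = 2158 + D
ΔH = Σ(broken) − Σ(formed) = (2406) − (2158 + D) = +248 − D
Setting this equal to −111 kJ gives D = 359 kJ/mol.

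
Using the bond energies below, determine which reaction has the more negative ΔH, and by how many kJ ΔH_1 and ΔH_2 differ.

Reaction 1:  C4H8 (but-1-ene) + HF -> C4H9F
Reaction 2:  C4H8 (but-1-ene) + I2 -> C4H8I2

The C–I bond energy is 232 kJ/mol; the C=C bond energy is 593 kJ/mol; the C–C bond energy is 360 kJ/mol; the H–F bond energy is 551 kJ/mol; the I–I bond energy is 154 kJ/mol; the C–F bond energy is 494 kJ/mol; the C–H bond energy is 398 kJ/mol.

Reaction 1, by 31 kJ

Reaction 1:
  Bonds broken (reactants):
    C–C: 2 × 360 = 720
    C–H: 8 × 398 = 3184
    C=C: 1 × 593 = 593
    H–F: 1 × 551 = 551
    Σ(broken) = 5048 kJ
  Bonds formed (products):
    C–C: 3 × 360 = 1080
    C–F: 1 × 494 = 494
    C–H: 9 × 398 = 3582
    Σ(formed) = 5156 kJ
  ΔH_1 = 5048 − 5156 = −108 kJ
Reaction 2:
  Bonds broken (reactants):
    C–C: 2 × 360 = 720
    C–H: 8 × 398 = 3184
    C=C: 1 × 593 = 593
    I–I: 1 × 154 = 154
    Σ(broken) = 4651 kJ
  Bonds formed (products):
    C–C: 3 × 360 = 1080
    C–H: 8 × 398 = 3184
    C–I: 2 × 232 = 464
    Σ(formed) = 4728 kJ
  ΔH_2 = 4651 − 4728 = −77 kJ
ΔH_1 − ΔH_2 = −31 kJ, so reaction 1 has the more negative ΔH; |ΔH_1 − ΔH_2| = 31 kJ.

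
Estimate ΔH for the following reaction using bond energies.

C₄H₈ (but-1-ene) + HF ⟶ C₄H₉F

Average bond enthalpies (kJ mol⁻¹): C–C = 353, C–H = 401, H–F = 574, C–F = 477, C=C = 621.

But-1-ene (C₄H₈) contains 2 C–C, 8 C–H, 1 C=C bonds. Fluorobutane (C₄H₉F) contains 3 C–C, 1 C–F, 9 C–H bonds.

Bonds broken (reactants):
  C–C: 2 × 353 = 706
  C–H: 8 × 401 = 3208
  C=C: 1 × 621 = 621
  H–F: 1 × 574 = 574
  Σ(broken) = 5109 kJ
Bonds formed (products):
  C–C: 3 × 353 = 1059
  C–F: 1 × 477 = 477
  C–H: 9 × 401 = 3609
  Σ(formed) = 5145 kJ
ΔH = Σ(broken) − Σ(formed) = 5109 − 5145 = −36 kJ

ΔH ≈ −36 kJ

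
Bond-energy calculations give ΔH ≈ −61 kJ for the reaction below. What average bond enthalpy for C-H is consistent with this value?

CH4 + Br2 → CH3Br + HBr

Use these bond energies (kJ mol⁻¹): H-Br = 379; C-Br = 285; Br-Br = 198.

Let D be the C-H bond energy.
Σ(broken) = 1×198 + 4×D = 198 + 4D
Σ(formed) = 1×285 + 3×D + 1×379 = 664 + 3D
ΔH = Σ(broken) − Σ(formed) = (198 + 4D) − (664 + 3D) = −466 + D
Setting this equal to −61 kJ gives D = 405 kJ/mol.

D(C-H) ≈ 405 kJ/mol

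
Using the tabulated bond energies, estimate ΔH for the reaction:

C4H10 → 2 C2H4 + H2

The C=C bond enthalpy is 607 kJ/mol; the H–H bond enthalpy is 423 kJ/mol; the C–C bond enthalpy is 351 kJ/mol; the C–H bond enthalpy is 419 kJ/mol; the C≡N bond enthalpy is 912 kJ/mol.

Bonds broken (reactants):
  C–C: 3 × 351 = 1053
  C–H: 10 × 419 = 4190
  Σ(broken) = 5243 kJ
Bonds formed (products):
  C–H: 8 × 419 = 3352
  C=C: 2 × 607 = 1214
  H–H: 1 × 423 = 423
  Σ(formed) = 4989 kJ
ΔH = Σ(broken) − Σ(formed) = 5243 − 4989 = +254 kJ

ΔH ≈ +254 kJ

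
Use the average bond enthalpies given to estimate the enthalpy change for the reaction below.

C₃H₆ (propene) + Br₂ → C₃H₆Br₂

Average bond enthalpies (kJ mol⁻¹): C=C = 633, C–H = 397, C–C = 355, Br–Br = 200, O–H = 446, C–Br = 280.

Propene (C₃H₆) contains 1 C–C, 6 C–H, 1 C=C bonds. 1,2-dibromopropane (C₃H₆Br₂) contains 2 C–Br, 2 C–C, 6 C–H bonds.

ΔH ≈ −82 kJ

Bonds broken (reactants):
  Br–Br: 1 × 200 = 200
  C–C: 1 × 355 = 355
  C–H: 6 × 397 = 2382
  C=C: 1 × 633 = 633
  Σ(broken) = 3570 kJ
Bonds formed (products):
  C–Br: 2 × 280 = 560
  C–C: 2 × 355 = 710
  C–H: 6 × 397 = 2382
  Σ(formed) = 3652 kJ
ΔH = Σ(broken) − Σ(formed) = 3570 − 3652 = −82 kJ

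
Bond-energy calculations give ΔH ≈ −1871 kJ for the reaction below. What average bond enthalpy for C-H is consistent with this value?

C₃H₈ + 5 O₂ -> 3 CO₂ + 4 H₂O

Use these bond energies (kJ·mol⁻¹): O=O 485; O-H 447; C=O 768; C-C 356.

D(C-H) ≈ 397 kJ/mol

Let D be the C-H bond energy.
Σ(broken) = 2×356 + 8×D + 5×485 = 3137 + 8D
Σ(formed) = 6×768 + 8×447 = 8184
ΔH = Σ(broken) − Σ(formed) = (3137 + 8D) − (8184) = −5047 + 8D
Setting this equal to −1871 kJ gives 8D = 3176, so D = 397 kJ/mol.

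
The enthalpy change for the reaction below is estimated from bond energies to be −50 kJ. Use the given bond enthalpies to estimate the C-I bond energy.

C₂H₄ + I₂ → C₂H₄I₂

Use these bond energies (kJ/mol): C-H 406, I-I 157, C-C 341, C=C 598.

Let D be the C-I bond energy.
Σ(broken) = 4×406 + 1×598 + 1×157 = 2379
Σ(formed) = 1×341 + 4×406 + 2×D = 1965 + 2D
ΔH = Σ(broken) − Σ(formed) = (2379) − (1965 + 2D) = +414 − 2D
Setting this equal to −50 kJ gives 2D = 464, so D = 232 kJ/mol.

D(C-I) ≈ 232 kJ/mol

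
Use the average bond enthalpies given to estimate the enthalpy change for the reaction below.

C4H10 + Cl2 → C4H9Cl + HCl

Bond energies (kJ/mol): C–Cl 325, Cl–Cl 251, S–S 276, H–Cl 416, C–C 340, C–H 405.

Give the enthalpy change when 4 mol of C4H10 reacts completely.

Bonds broken (reactants):
  C–C: 3 × 340 = 1020
  C–H: 10 × 405 = 4050
  Cl–Cl: 1 × 251 = 251
  Σ(broken) = 5321 kJ
Bonds formed (products):
  C–C: 3 × 340 = 1020
  C–Cl: 1 × 325 = 325
  C–H: 9 × 405 = 3645
  H–Cl: 1 × 416 = 416
  Σ(formed) = 5406 kJ
ΔH = Σ(broken) − Σ(formed) = 5321 − 5406 = −85 kJ
For 4× the reaction as written: 4 × (−85) = −340 kJ

ΔH = −340 kJ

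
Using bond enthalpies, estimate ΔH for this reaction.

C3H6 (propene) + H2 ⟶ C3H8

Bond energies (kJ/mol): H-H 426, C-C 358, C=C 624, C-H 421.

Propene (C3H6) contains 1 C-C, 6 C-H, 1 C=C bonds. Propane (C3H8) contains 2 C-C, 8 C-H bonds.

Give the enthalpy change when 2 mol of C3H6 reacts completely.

Bonds broken (reactants):
  C-C: 1 × 358 = 358
  C-H: 6 × 421 = 2526
  C=C: 1 × 624 = 624
  H-H: 1 × 426 = 426
  Σ(broken) = 3934 kJ
Bonds formed (products):
  C-C: 2 × 358 = 716
  C-H: 8 × 421 = 3368
  Σ(formed) = 4084 kJ
ΔH = Σ(broken) − Σ(formed) = 3934 − 4084 = −150 kJ
For 2× the reaction as written: 2 × (−150) = −300 kJ

ΔH = −300 kJ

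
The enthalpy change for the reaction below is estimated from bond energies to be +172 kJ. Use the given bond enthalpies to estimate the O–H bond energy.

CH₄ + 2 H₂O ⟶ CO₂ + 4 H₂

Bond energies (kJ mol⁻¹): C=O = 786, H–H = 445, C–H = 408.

Let D be the O–H bond energy.
Σ(broken) = 4×408 + 4×D = 1632 + 4D
Σ(formed) = 2×786 + 4×445 = 3352
ΔH = Σ(broken) − Σ(formed) = (1632 + 4D) − (3352) = −1720 + 4D
Setting this equal to +172 kJ gives 4D = 1892, so D = 473 kJ/mol.

D(O–H) ≈ 473 kJ/mol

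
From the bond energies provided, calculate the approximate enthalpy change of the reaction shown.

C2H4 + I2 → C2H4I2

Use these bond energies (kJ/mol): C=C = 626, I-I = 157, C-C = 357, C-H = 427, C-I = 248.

Bonds broken (reactants):
  C-H: 4 × 427 = 1708
  C=C: 1 × 626 = 626
  I-I: 1 × 157 = 157
  Σ(broken) = 2491 kJ
Bonds formed (products):
  C-C: 1 × 357 = 357
  C-H: 4 × 427 = 1708
  C-I: 2 × 248 = 496
  Σ(formed) = 2561 kJ
ΔH = Σ(broken) − Σ(formed) = 2491 − 2561 = −70 kJ

ΔH ≈ −70 kJ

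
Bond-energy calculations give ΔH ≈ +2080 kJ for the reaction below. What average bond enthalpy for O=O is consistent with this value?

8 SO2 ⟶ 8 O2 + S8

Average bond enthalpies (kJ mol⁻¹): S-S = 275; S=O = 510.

Let D be the O=O bond energy.
Σ(broken) = 16×510 = 8160
Σ(formed) = 8×D + 8×275 = 2200 + 8D
ΔH = Σ(broken) − Σ(formed) = (8160) − (2200 + 8D) = +5960 − 8D
Setting this equal to +2080 kJ gives 8D = 3880, so D = 485 kJ/mol.

D(O=O) ≈ 485 kJ/mol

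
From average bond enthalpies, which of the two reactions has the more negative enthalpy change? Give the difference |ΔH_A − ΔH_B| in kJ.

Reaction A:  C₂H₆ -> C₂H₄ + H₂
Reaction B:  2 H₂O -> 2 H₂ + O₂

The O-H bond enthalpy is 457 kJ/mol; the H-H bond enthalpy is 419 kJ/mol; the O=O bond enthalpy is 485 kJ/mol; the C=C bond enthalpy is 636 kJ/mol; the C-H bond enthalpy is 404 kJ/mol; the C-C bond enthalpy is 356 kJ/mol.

Reaction A, by 396 kJ

Reaction A:
  Bonds broken (reactants):
    C-C: 1 × 356 = 356
    C-H: 6 × 404 = 2424
    Σ(broken) = 2780 kJ
  Bonds formed (products):
    C-H: 4 × 404 = 1616
    C=C: 1 × 636 = 636
    H-H: 1 × 419 = 419
    Σ(formed) = 2671 kJ
  ΔH_A = 2780 − 2671 = +109 kJ
Reaction B:
  Bonds broken (reactants):
    O-H: 4 × 457 = 1828
    Σ(broken) = 1828 kJ
  Bonds formed (products):
    H-H: 2 × 419 = 838
    O=O: 1 × 485 = 485
    Σ(formed) = 1323 kJ
  ΔH_B = 1828 − 1323 = +505 kJ
ΔH_A − ΔH_B = −396 kJ, so reaction A has the more negative ΔH; |ΔH_A − ΔH_B| = 396 kJ.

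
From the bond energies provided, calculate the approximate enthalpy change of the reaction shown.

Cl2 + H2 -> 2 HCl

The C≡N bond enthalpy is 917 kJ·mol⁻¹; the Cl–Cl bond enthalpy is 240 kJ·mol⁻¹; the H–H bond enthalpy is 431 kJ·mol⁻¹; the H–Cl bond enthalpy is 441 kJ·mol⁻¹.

Bonds broken (reactants):
  Cl–Cl: 1 × 240 = 240
  H–H: 1 × 431 = 431
  Σ(broken) = 671 kJ
Bonds formed (products):
  H–Cl: 2 × 441 = 882
  Σ(formed) = 882 kJ
ΔH = Σ(broken) − Σ(formed) = 671 − 882 = −211 kJ

ΔH ≈ −211 kJ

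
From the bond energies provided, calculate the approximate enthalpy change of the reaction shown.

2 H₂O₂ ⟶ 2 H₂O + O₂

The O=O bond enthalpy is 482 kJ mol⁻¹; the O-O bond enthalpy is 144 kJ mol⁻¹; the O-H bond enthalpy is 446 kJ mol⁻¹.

ΔH ≈ −194 kJ

Bonds broken (reactants):
  O-H: 4 × 446 = 1784
  O-O: 2 × 144 = 288
  Σ(broken) = 2072 kJ
Bonds formed (products):
  O-H: 4 × 446 = 1784
  O=O: 1 × 482 = 482
  Σ(formed) = 2266 kJ
ΔH = Σ(broken) − Σ(formed) = 2072 − 2266 = −194 kJ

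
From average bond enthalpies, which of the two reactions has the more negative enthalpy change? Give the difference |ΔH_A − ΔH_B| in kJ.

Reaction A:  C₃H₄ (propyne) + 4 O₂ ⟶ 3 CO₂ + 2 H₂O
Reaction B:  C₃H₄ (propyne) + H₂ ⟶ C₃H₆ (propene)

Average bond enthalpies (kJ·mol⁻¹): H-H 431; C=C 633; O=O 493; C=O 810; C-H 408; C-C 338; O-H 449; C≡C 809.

Reaction A:
  Bonds broken (reactants):
    C≡C: 1 × 809 = 809
    C-C: 1 × 338 = 338
    C-H: 4 × 408 = 1632
    O=O: 4 × 493 = 1972
    Σ(broken) = 4751 kJ
  Bonds formed (products):
    C=O: 6 × 810 = 4860
    O-H: 4 × 449 = 1796
    Σ(formed) = 6656 kJ
  ΔH_A = 4751 − 6656 = −1905 kJ
Reaction B:
  Bonds broken (reactants):
    C≡C: 1 × 809 = 809
    C-C: 1 × 338 = 338
    C-H: 4 × 408 = 1632
    H-H: 1 × 431 = 431
    Σ(broken) = 3210 kJ
  Bonds formed (products):
    C-C: 1 × 338 = 338
    C-H: 6 × 408 = 2448
    C=C: 1 × 633 = 633
    Σ(formed) = 3419 kJ
  ΔH_B = 3210 − 3419 = −209 kJ
ΔH_A − ΔH_B = −1696 kJ, so reaction A has the more negative ΔH; |ΔH_A − ΔH_B| = 1696 kJ.

Reaction A, by 1696 kJ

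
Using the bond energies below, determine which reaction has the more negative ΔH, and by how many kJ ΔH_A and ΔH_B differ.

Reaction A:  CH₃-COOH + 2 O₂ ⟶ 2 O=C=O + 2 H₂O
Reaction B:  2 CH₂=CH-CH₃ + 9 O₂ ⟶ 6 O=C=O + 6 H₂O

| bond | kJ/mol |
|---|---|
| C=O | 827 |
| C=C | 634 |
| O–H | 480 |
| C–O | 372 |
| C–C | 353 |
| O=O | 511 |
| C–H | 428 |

Reaction A:
  Bonds broken (reactants):
    C–C: 1 × 353 = 353
    C–H: 3 × 428 = 1284
    C–O: 1 × 372 = 372
    C=O: 1 × 827 = 827
    O–H: 1 × 480 = 480
    O=O: 2 × 511 = 1022
    Σ(broken) = 4338 kJ
  Bonds formed (products):
    C=O: 4 × 827 = 3308
    O–H: 4 × 480 = 1920
    Σ(formed) = 5228 kJ
  ΔH_A = 4338 − 5228 = −890 kJ
Reaction B:
  Bonds broken (reactants):
    C–C: 2 × 353 = 706
    C–H: 12 × 428 = 5136
    C=C: 2 × 634 = 1268
    O=O: 9 × 511 = 4599
    Σ(broken) = 11709 kJ
  Bonds formed (products):
    C=O: 12 × 827 = 9924
    O–H: 12 × 480 = 5760
    Σ(formed) = 15684 kJ
  ΔH_B = 11709 − 15684 = −3975 kJ
ΔH_A − ΔH_B = +3085 kJ, so reaction B has the more negative ΔH; |ΔH_A − ΔH_B| = 3085 kJ.

Reaction B, by 3085 kJ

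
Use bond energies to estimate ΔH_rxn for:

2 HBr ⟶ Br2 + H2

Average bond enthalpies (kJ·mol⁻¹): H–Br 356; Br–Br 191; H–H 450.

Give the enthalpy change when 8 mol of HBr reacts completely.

ΔH = +284 kJ

Bonds broken (reactants):
  H–Br: 2 × 356 = 712
  Σ(broken) = 712 kJ
Bonds formed (products):
  Br–Br: 1 × 191 = 191
  H–H: 1 × 450 = 450
  Σ(formed) = 641 kJ
ΔH = Σ(broken) − Σ(formed) = 712 − 641 = +71 kJ
For 4× the reaction as written: 4 × (+71) = +284 kJ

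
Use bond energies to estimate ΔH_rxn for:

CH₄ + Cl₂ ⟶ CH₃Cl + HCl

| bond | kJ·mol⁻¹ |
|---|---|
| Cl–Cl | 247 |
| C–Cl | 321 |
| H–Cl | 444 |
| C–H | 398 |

ΔH ≈ −120 kJ

Bonds broken (reactants):
  C–H: 4 × 398 = 1592
  Cl–Cl: 1 × 247 = 247
  Σ(broken) = 1839 kJ
Bonds formed (products):
  C–Cl: 1 × 321 = 321
  C–H: 3 × 398 = 1194
  H–Cl: 1 × 444 = 444
  Σ(formed) = 1959 kJ
ΔH = Σ(broken) − Σ(formed) = 1839 − 1959 = −120 kJ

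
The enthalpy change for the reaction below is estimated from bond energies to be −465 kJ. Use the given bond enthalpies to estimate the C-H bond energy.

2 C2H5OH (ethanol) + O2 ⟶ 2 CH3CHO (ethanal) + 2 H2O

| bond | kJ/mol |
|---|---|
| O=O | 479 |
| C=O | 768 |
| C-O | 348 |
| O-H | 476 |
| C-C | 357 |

D(C-H) ≈ 424 kJ/mol

Let D be the C-H bond energy.
Σ(broken) = 2×357 + 10×D + 2×348 + 2×476 + 1×479 = 2841 + 10D
Σ(formed) = 2×357 + 8×D + 2×768 + 4×476 = 4154 + 8D
ΔH = Σ(broken) − Σ(formed) = (2841 + 10D) − (4154 + 8D) = −1313 + 2D
Setting this equal to −465 kJ gives 2D = 848, so D = 424 kJ/mol.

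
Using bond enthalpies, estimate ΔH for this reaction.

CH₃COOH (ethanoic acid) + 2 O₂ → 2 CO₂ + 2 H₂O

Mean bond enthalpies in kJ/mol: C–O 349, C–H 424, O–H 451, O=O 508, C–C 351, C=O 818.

Bonds broken (reactants):
  C–C: 1 × 351 = 351
  C–H: 3 × 424 = 1272
  C–O: 1 × 349 = 349
  C=O: 1 × 818 = 818
  O–H: 1 × 451 = 451
  O=O: 2 × 508 = 1016
  Σ(broken) = 4257 kJ
Bonds formed (products):
  C=O: 4 × 818 = 3272
  O–H: 4 × 451 = 1804
  Σ(formed) = 5076 kJ
ΔH = Σ(broken) − Σ(formed) = 4257 − 5076 = −819 kJ

ΔH ≈ −819 kJ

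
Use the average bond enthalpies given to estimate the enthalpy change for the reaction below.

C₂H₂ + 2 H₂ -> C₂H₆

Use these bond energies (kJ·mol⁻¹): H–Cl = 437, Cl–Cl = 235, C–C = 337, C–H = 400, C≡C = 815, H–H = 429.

ΔH ≈ −264 kJ

Bonds broken (reactants):
  C≡C: 1 × 815 = 815
  C–H: 2 × 400 = 800
  H–H: 2 × 429 = 858
  Σ(broken) = 2473 kJ
Bonds formed (products):
  C–C: 1 × 337 = 337
  C–H: 6 × 400 = 2400
  Σ(formed) = 2737 kJ
ΔH = Σ(broken) − Σ(formed) = 2473 − 2737 = −264 kJ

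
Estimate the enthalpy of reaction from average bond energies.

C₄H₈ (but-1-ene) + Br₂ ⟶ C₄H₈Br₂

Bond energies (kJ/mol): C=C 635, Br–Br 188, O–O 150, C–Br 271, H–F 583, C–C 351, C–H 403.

ΔH ≈ −70 kJ

Bonds broken (reactants):
  Br–Br: 1 × 188 = 188
  C–C: 2 × 351 = 702
  C–H: 8 × 403 = 3224
  C=C: 1 × 635 = 635
  Σ(broken) = 4749 kJ
Bonds formed (products):
  C–Br: 2 × 271 = 542
  C–C: 3 × 351 = 1053
  C–H: 8 × 403 = 3224
  Σ(formed) = 4819 kJ
ΔH = Σ(broken) − Σ(formed) = 4749 − 4819 = −70 kJ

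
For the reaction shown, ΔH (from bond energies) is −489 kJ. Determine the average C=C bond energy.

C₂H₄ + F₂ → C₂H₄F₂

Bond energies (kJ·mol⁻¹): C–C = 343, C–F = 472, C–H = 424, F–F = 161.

D(C=C) ≈ 637 kJ/mol

Let D be the C=C bond energy.
Σ(broken) = 4×424 + 1×D + 1×161 = 1857 + D
Σ(formed) = 1×343 + 2×472 + 4×424 = 2983
ΔH = Σ(broken) − Σ(formed) = (1857 + D) − (2983) = −1126 + D
Setting this equal to −489 kJ gives D = 637 kJ/mol.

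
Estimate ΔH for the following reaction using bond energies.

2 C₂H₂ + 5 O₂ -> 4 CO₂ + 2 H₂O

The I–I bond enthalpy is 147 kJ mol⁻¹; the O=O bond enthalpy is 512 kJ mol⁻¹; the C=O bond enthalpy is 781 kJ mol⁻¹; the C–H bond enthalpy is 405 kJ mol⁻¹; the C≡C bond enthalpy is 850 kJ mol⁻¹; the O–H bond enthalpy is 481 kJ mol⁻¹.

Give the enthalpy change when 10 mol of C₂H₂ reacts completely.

Bonds broken (reactants):
  C≡C: 2 × 850 = 1700
  C–H: 4 × 405 = 1620
  O=O: 5 × 512 = 2560
  Σ(broken) = 5880 kJ
Bonds formed (products):
  C=O: 8 × 781 = 6248
  O–H: 4 × 481 = 1924
  Σ(formed) = 8172 kJ
ΔH = Σ(broken) − Σ(formed) = 5880 − 8172 = −2292 kJ
For 5× the reaction as written: 5 × (−2292) = −11460 kJ

ΔH = −11460 kJ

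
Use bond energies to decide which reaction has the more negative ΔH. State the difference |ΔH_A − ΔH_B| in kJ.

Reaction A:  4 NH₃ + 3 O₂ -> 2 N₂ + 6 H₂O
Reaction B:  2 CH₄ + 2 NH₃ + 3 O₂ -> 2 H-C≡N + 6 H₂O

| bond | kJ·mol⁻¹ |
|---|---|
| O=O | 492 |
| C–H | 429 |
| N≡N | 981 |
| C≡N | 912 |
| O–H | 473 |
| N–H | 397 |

Reaction A:
  Bonds broken (reactants):
    N–H: 12 × 397 = 4764
    O=O: 3 × 492 = 1476
    Σ(broken) = 6240 kJ
  Bonds formed (products):
    N≡N: 2 × 981 = 1962
    O–H: 12 × 473 = 5676
    Σ(formed) = 7638 kJ
  ΔH_A = 6240 − 7638 = −1398 kJ
Reaction B:
  Bonds broken (reactants):
    C–H: 8 × 429 = 3432
    N–H: 6 × 397 = 2382
    O=O: 3 × 492 = 1476
    Σ(broken) = 7290 kJ
  Bonds formed (products):
    C≡N: 2 × 912 = 1824
    C–H: 2 × 429 = 858
    O–H: 12 × 473 = 5676
    Σ(formed) = 8358 kJ
  ΔH_B = 7290 − 8358 = −1068 kJ
ΔH_A − ΔH_B = −330 kJ, so reaction A has the more negative ΔH; |ΔH_A − ΔH_B| = 330 kJ.

Reaction A, by 330 kJ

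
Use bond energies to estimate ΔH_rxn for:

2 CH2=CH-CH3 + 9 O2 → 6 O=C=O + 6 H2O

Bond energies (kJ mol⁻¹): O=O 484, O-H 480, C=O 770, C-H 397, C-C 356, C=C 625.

ΔH ≈ −3918 kJ

Bonds broken (reactants):
  C-C: 2 × 356 = 712
  C-H: 12 × 397 = 4764
  C=C: 2 × 625 = 1250
  O=O: 9 × 484 = 4356
  Σ(broken) = 11082 kJ
Bonds formed (products):
  C=O: 12 × 770 = 9240
  O-H: 12 × 480 = 5760
  Σ(formed) = 15000 kJ
ΔH = Σ(broken) − Σ(formed) = 11082 − 15000 = −3918 kJ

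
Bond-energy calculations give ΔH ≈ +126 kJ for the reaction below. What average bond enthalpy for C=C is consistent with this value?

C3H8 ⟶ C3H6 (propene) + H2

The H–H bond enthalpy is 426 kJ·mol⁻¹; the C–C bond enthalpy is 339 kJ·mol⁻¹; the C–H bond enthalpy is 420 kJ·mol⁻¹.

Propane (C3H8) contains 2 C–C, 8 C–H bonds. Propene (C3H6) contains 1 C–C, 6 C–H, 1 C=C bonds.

Let D be the C=C bond energy.
Σ(broken) = 2×339 + 8×420 = 4038
Σ(formed) = 1×339 + 6×420 + 1×D + 1×426 = 3285 + D
ΔH = Σ(broken) − Σ(formed) = (4038) − (3285 + D) = +753 − D
Setting this equal to +126 kJ gives D = 627 kJ/mol.

D(C=C) ≈ 627 kJ/mol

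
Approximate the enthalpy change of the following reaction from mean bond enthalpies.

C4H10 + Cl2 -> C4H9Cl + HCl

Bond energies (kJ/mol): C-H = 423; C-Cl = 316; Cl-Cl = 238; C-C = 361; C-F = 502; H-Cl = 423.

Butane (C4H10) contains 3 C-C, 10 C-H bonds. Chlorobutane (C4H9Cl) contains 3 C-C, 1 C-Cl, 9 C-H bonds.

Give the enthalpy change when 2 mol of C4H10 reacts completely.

ΔH = −156 kJ

Bonds broken (reactants):
  C-C: 3 × 361 = 1083
  C-H: 10 × 423 = 4230
  Cl-Cl: 1 × 238 = 238
  Σ(broken) = 5551 kJ
Bonds formed (products):
  C-C: 3 × 361 = 1083
  C-Cl: 1 × 316 = 316
  C-H: 9 × 423 = 3807
  H-Cl: 1 × 423 = 423
  Σ(formed) = 5629 kJ
ΔH = Σ(broken) − Σ(formed) = 5551 − 5629 = −78 kJ
For 2× the reaction as written: 2 × (−78) = −156 kJ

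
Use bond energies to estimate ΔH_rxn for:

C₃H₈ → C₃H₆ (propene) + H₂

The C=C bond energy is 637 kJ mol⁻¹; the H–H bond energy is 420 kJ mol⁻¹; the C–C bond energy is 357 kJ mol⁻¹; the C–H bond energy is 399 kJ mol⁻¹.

ΔH ≈ +98 kJ

Bonds broken (reactants):
  C–C: 2 × 357 = 714
  C–H: 8 × 399 = 3192
  Σ(broken) = 3906 kJ
Bonds formed (products):
  C–C: 1 × 357 = 357
  C–H: 6 × 399 = 2394
  C=C: 1 × 637 = 637
  H–H: 1 × 420 = 420
  Σ(formed) = 3808 kJ
ΔH = Σ(broken) − Σ(formed) = 3906 − 3808 = +98 kJ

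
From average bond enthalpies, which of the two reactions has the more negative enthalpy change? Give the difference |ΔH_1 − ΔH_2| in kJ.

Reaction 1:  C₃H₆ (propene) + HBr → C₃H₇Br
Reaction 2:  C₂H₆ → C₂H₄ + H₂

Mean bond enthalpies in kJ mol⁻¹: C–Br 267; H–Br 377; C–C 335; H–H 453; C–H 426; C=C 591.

Reaction 1:
  Bonds broken (reactants):
    C–C: 1 × 335 = 335
    C–H: 6 × 426 = 2556
    C=C: 1 × 591 = 591
    H–Br: 1 × 377 = 377
    Σ(broken) = 3859 kJ
  Bonds formed (products):
    C–Br: 1 × 267 = 267
    C–C: 2 × 335 = 670
    C–H: 7 × 426 = 2982
    Σ(formed) = 3919 kJ
  ΔH_1 = 3859 − 3919 = −60 kJ
Reaction 2:
  Bonds broken (reactants):
    C–C: 1 × 335 = 335
    C–H: 6 × 426 = 2556
    Σ(broken) = 2891 kJ
  Bonds formed (products):
    C–H: 4 × 426 = 1704
    C=C: 1 × 591 = 591
    H–H: 1 × 453 = 453
    Σ(formed) = 2748 kJ
  ΔH_2 = 2891 − 2748 = +143 kJ
ΔH_1 − ΔH_2 = −203 kJ, so reaction 1 has the more negative ΔH; |ΔH_1 − ΔH_2| = 203 kJ.

Reaction 1, by 203 kJ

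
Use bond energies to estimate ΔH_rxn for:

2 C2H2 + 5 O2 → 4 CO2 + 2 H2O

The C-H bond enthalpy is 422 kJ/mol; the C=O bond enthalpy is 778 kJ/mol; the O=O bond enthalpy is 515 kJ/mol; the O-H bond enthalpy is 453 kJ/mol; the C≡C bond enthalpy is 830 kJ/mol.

Bonds broken (reactants):
  C≡C: 2 × 830 = 1660
  C-H: 4 × 422 = 1688
  O=O: 5 × 515 = 2575
  Σ(broken) = 5923 kJ
Bonds formed (products):
  C=O: 8 × 778 = 6224
  O-H: 4 × 453 = 1812
  Σ(formed) = 8036 kJ
ΔH = Σ(broken) − Σ(formed) = 5923 − 8036 = −2113 kJ

ΔH ≈ −2113 kJ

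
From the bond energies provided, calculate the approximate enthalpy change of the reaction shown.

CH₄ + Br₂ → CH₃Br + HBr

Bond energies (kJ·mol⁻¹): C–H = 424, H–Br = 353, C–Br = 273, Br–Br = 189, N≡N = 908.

Bonds broken (reactants):
  Br–Br: 1 × 189 = 189
  C–H: 4 × 424 = 1696
  Σ(broken) = 1885 kJ
Bonds formed (products):
  C–Br: 1 × 273 = 273
  C–H: 3 × 424 = 1272
  H–Br: 1 × 353 = 353
  Σ(formed) = 1898 kJ
ΔH = Σ(broken) − Σ(formed) = 1885 − 1898 = −13 kJ

ΔH ≈ −13 kJ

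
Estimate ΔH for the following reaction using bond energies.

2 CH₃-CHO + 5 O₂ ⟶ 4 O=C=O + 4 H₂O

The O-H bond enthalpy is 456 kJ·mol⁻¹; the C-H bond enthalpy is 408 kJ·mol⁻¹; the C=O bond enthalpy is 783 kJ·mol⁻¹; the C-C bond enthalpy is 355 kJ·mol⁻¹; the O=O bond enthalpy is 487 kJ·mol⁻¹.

Bonds broken (reactants):
  C-C: 2 × 355 = 710
  C-H: 8 × 408 = 3264
  C=O: 2 × 783 = 1566
  O=O: 5 × 487 = 2435
  Σ(broken) = 7975 kJ
Bonds formed (products):
  C=O: 8 × 783 = 6264
  O-H: 8 × 456 = 3648
  Σ(formed) = 9912 kJ
ΔH = Σ(broken) − Σ(formed) = 7975 − 9912 = −1937 kJ

ΔH ≈ −1937 kJ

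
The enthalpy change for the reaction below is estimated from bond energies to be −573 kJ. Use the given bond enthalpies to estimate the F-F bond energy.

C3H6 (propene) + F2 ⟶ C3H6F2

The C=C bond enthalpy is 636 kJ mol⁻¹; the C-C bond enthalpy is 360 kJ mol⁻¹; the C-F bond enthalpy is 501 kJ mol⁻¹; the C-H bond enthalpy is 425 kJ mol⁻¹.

Let D be the F-F bond energy.
Σ(broken) = 1×360 + 6×425 + 1×636 + 1×D = 3546 + D
Σ(formed) = 2×360 + 2×501 + 6×425 = 4272
ΔH = Σ(broken) − Σ(formed) = (3546 + D) − (4272) = −726 + D
Setting this equal to −573 kJ gives D = 153 kJ/mol.

D(F-F) ≈ 153 kJ/mol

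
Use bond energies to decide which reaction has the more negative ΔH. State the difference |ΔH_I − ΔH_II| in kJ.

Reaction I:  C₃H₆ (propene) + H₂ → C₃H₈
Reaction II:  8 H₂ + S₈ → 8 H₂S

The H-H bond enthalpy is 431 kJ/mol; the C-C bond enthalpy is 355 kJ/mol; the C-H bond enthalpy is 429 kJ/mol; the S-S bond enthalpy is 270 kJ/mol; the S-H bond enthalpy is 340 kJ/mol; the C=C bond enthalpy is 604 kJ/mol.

Reaction I, by 346 kJ

Reaction I:
  Bonds broken (reactants):
    C-C: 1 × 355 = 355
    C-H: 6 × 429 = 2574
    C=C: 1 × 604 = 604
    H-H: 1 × 431 = 431
    Σ(broken) = 3964 kJ
  Bonds formed (products):
    C-C: 2 × 355 = 710
    C-H: 8 × 429 = 3432
    Σ(formed) = 4142 kJ
  ΔH_I = 3964 − 4142 = −178 kJ
Reaction II:
  Bonds broken (reactants):
    H-H: 8 × 431 = 3448
    S-S: 8 × 270 = 2160
    Σ(broken) = 5608 kJ
  Bonds formed (products):
    S-H: 16 × 340 = 5440
    Σ(formed) = 5440 kJ
  ΔH_II = 5608 − 5440 = +168 kJ
ΔH_I − ΔH_II = −346 kJ, so reaction I has the more negative ΔH; |ΔH_I − ΔH_II| = 346 kJ.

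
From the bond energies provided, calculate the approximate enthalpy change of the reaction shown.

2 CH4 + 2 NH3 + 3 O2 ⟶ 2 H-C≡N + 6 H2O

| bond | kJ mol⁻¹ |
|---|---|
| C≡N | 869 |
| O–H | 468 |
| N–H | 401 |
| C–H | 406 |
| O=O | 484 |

ΔH ≈ −1060 kJ

Bonds broken (reactants):
  C–H: 8 × 406 = 3248
  N–H: 6 × 401 = 2406
  O=O: 3 × 484 = 1452
  Σ(broken) = 7106 kJ
Bonds formed (products):
  C≡N: 2 × 869 = 1738
  C–H: 2 × 406 = 812
  O–H: 12 × 468 = 5616
  Σ(formed) = 8166 kJ
ΔH = Σ(broken) − Σ(formed) = 7106 − 8166 = −1060 kJ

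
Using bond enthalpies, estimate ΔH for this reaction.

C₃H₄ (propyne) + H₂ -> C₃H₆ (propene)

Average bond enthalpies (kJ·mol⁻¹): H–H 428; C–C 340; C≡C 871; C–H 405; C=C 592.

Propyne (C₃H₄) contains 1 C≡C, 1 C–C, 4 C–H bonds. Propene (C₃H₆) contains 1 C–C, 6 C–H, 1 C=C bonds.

ΔH ≈ −103 kJ

Bonds broken (reactants):
  C≡C: 1 × 871 = 871
  C–C: 1 × 340 = 340
  C–H: 4 × 405 = 1620
  H–H: 1 × 428 = 428
  Σ(broken) = 3259 kJ
Bonds formed (products):
  C–C: 1 × 340 = 340
  C–H: 6 × 405 = 2430
  C=C: 1 × 592 = 592
  Σ(formed) = 3362 kJ
ΔH = Σ(broken) − Σ(formed) = 3259 − 3362 = −103 kJ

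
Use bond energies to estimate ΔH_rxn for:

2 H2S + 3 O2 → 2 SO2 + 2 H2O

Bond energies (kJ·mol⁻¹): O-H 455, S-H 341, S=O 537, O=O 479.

ΔH ≈ −1167 kJ

Bonds broken (reactants):
  O=O: 3 × 479 = 1437
  S-H: 4 × 341 = 1364
  Σ(broken) = 2801 kJ
Bonds formed (products):
  O-H: 4 × 455 = 1820
  S=O: 4 × 537 = 2148
  Σ(formed) = 3968 kJ
ΔH = Σ(broken) − Σ(formed) = 2801 − 3968 = −1167 kJ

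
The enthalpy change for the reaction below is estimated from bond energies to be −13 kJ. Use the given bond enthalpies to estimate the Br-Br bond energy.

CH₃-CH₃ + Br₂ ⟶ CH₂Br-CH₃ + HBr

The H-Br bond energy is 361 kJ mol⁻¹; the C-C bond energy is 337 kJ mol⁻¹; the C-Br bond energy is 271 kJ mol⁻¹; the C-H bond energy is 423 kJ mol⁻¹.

D(Br-Br) ≈ 196 kJ/mol

Let D be the Br-Br bond energy.
Σ(broken) = 1×D + 1×337 + 6×423 = 2875 + D
Σ(formed) = 1×271 + 1×337 + 5×423 + 1×361 = 3084
ΔH = Σ(broken) − Σ(formed) = (2875 + D) − (3084) = −209 + D
Setting this equal to −13 kJ gives D = 196 kJ/mol.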